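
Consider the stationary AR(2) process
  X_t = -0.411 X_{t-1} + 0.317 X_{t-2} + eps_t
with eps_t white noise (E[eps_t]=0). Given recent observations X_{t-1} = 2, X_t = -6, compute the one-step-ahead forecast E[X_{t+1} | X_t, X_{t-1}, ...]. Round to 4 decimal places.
E[X_{t+1} \mid \mathcal F_t] = 3.1000

For an AR(p) model X_t = c + sum_i phi_i X_{t-i} + eps_t, the
one-step-ahead conditional mean is
  E[X_{t+1} | X_t, ...] = c + sum_i phi_i X_{t+1-i}.
Substitute known values:
  E[X_{t+1} | ...] = (-0.411) * (-6) + (0.317) * (2)
                   = 3.1000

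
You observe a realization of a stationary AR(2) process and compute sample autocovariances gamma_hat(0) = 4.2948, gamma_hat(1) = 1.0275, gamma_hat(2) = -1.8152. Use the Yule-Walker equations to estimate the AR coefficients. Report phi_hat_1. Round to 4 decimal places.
\hat\phi_{1} = 0.3610

The Yule-Walker equations for an AR(p) process read, in matrix form,
  Gamma_p phi = r_p,   with   (Gamma_p)_{ij} = gamma(|i - j|),
                       (r_p)_i = gamma(i),   i,j = 1..p.
Substitute the sample gammas (Toeplitz matrix and right-hand side of size 2):
  Gamma_p = [[4.2948, 1.0275], [1.0275, 4.2948]]
  r_p     = [1.0275, -1.8152]
Written out:
  4.2948 phi_1 + 1.0275 phi_2 = 1.0275
  1.0275 phi_1 + 4.2948 phi_2 = -1.8152
Solve by Cramer's rule:
  det = gamma(0)^2 - gamma(1)^2 = (4.2948)^2 - (1.0275)^2 = 18.44530704 - 1.05575625 = 17.38955079
  phi_hat_1 = [gamma(1) gamma(0) - gamma(1) gamma(2)] / det = [(1.0275)(4.2948) - (1.0275)(-1.8152)] / 17.38955079 = 6.278025 / 17.38955079 = 0.361
  phi_hat_2 = [gamma(0) gamma(2) - gamma(1)^2] / det = [(4.2948)(-1.8152) - (1.0275)^2] / 17.38955079 = -8.85167721 / 17.38955079 = -0.509
So phi_hat = [0.3610, -0.5090].
Therefore phi_hat_1 = 0.3610.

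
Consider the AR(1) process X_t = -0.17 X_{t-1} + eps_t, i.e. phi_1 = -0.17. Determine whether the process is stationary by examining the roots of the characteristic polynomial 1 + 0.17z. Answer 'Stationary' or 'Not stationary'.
\text{Stationary}

The AR(p) characteristic polynomial is P(z) = 1 + 0.17z.
Stationarity requires all roots to lie outside the unit circle, i.e. |z| > 1 for every root.
This is linear in z: 1 + (0.17) z = 0  =>  z = -1/(0.17) = -5.882353,  |z| = 5.882353.
Moduli of all roots: 5.8824.
All moduli strictly greater than 1? Yes.
Verdict: Stationary.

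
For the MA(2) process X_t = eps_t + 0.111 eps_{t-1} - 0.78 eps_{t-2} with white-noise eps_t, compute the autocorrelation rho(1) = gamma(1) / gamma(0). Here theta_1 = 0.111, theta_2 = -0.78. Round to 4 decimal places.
\rho(1) = 0.0151

For an MA(q) process with theta_0 = 1, the autocovariance is
  gamma(k) = sigma^2 * sum_{i=0..q-k} theta_i * theta_{i+k},
and rho(k) = gamma(k) / gamma(0). Sigma^2 cancels.
  numerator   = (1)*(0.111) + (0.111)*(-0.78) = 0.02442.
  denominator = (1)^2 + (0.111)^2 + (-0.78)^2 = 1.620721.
  rho(1) = 0.02442 / 1.620721 = 0.0151.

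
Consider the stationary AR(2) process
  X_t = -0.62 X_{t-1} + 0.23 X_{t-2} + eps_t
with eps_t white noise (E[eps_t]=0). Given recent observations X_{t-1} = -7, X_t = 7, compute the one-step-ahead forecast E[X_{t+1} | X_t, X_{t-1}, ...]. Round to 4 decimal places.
E[X_{t+1} \mid \mathcal F_t] = -5.9500

For an AR(p) model X_t = c + sum_i phi_i X_{t-i} + eps_t, the
one-step-ahead conditional mean is
  E[X_{t+1} | X_t, ...] = c + sum_i phi_i X_{t+1-i}.
Substitute known values:
  E[X_{t+1} | ...] = (-0.62) * (7) + (0.23) * (-7)
                   = -5.9500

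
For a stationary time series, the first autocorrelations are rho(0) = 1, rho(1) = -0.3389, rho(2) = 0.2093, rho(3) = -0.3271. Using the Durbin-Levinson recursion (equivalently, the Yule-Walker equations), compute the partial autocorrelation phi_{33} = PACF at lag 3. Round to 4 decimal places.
\phi_{33} = -0.2601

The PACF at lag k is phi_{kk}, the last component of the solution
to the Yule-Walker system G_k phi = r_k where
  (G_k)_{ij} = rho(|i - j|), (r_k)_i = rho(i), i,j = 1..k.
Equivalently, Durbin-Levinson gives phi_{kk} iteratively:
  phi_{11} = rho(1)
  phi_{kk} = [rho(k) - sum_{j=1..k-1} phi_{k-1,j} rho(k-j)]
            / [1 - sum_{j=1..k-1} phi_{k-1,j} rho(j)],
  phi_{k,j} = phi_{k-1,j} - phi_{kk} phi_{k-1,k-j},  j = 1..k-1.
Step k = 1:
  phi_11 = rho(1) = -0.3389.
Step k = 2:
  phi_22 = [rho(2) - phi_11 rho(1)] / [1 - phi_11 rho(1)] = [0.2093 - (-0.3389)(-0.3389)] / [1 - (-0.3389)(-0.3389)]
         = 0.09444679 / 0.88514679 = 0.106702.
  Update: phi_21 = phi_11 - phi_22 phi_11 = -0.3389 - (0.106702)(-0.3389) = -0.302739.
Step k = 3:
  phi_33 = [rho(3) - phi_21 rho(2) - phi_22 rho(1)] / [1 - phi_21 rho(1) - phi_22 rho(2)]
    numerator   = -0.3271 - (-0.302739)(0.2093) - (0.106702)(-0.3389) = -0.22757553
    denominator = 1 - (-0.302739)(-0.3389) - (0.106702)(0.2093) = 0.87506914
  phi_33 = -0.22757553 / 0.87506914 = -0.2601.
Therefore phi_{33} = -0.2601.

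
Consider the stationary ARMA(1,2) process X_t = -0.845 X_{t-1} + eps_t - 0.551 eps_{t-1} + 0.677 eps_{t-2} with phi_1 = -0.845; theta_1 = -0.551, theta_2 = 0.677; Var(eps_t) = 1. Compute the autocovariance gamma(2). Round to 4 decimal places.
\gamma(2) = 12.6533

Multiply the model equation by X_{t-k} and take expectations. With theta_0 = psi_0 = 1 and psi_j the MA(infinity) weights, this gives
  gamma(k) - sum_i phi_i gamma(k-i) = c_k,
  c_k = sigma^2 * sum_{j=k..q} theta_j psi_{j-k}   (c_k = 0 for k > q),
using gamma(-m) = gamma(m).
psi-weights needed (psi_j = theta_j + sum_i phi_i psi_{j-i}):
  psi_1 = theta_1 + phi_1 = -0.551 + (-0.845) = -1.396
  psi_2 = theta_2 + phi_1 psi_1 = 0.677 + (-0.845)(-1.396) = 1.85662
Right-hand sides:
  c_0 = sigma^2 (1 + theta_1 psi_1 + theta_2 psi_2) = 1 * (1 + (-0.551)(-1.396) + (0.677)(1.85662)) = 1 * 3.026128 = 3.026128
  c_1 = sigma^2 (theta_1 + theta_2 psi_1) = 1 * (-0.551 + (0.677)(-1.396)) = -1.496092
  c_2 = sigma^2 theta_2 = 1 * (0.677) = 0.677
Equations for k = 0 and k = 1 (AR order 1):
  gamma(0) = phi_1 gamma(1) + c_0
  gamma(1) = phi_1 gamma(0) + c_1
Substituting the second into the first: gamma(0) (1 - phi_1^2) = c_0 + phi_1 c_1, so
  gamma(0) = (c_0 + phi_1 c_1) / (1 - phi_1^2) = (3.026128 + (-0.845)(-1.496092)) / (1 - (-0.845)^2) = 4.290325 / 0.285975 = 15.002449.
  gamma(1) = phi_1 gamma(0) + c_1 = (-0.845)(15.002449) + (-1.496092) = -14.173162.
For k = 2: gamma(2) = phi_1 gamma(1) + c_2
  = (-0.845)(-14.173162) + (0.677) = 12.653322.
Therefore gamma(2) = 12.6533 (to 4 decimal places).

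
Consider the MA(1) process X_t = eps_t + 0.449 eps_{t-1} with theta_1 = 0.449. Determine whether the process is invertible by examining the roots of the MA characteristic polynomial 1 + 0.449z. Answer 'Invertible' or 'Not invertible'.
\text{Invertible}

The MA(q) characteristic polynomial is P(z) = 1 + 0.449z.
Invertibility requires all roots to lie outside the unit circle, i.e. |z| > 1 for every root.
This is linear in z: 1 + (0.449) z = 0  =>  z = -1/(0.449) = -2.227171,  |z| = 2.227171.
Moduli of all roots: 2.2272.
All moduli strictly greater than 1? Yes.
Verdict: Invertible.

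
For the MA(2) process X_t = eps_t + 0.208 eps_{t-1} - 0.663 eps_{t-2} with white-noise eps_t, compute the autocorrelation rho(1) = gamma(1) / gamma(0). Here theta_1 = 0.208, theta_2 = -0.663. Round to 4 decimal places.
\rho(1) = 0.0473

For an MA(q) process with theta_0 = 1, the autocovariance is
  gamma(k) = sigma^2 * sum_{i=0..q-k} theta_i * theta_{i+k},
and rho(k) = gamma(k) / gamma(0). Sigma^2 cancels.
  numerator   = (1)*(0.208) + (0.208)*(-0.663) = 0.070096.
  denominator = (1)^2 + (0.208)^2 + (-0.663)^2 = 1.482833.
  rho(1) = 0.070096 / 1.482833 = 0.0473.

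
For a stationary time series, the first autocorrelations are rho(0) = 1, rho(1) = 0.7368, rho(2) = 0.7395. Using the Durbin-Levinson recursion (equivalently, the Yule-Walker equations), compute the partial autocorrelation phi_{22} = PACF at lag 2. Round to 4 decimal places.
\phi_{22} = 0.4301

The PACF at lag k is phi_{kk}, the last component of the solution
to the Yule-Walker system G_k phi = r_k where
  (G_k)_{ij} = rho(|i - j|), (r_k)_i = rho(i), i,j = 1..k.
Equivalently, Durbin-Levinson gives phi_{kk} iteratively:
  phi_{11} = rho(1)
  phi_{kk} = [rho(k) - sum_{j=1..k-1} phi_{k-1,j} rho(k-j)]
            / [1 - sum_{j=1..k-1} phi_{k-1,j} rho(j)],
  phi_{k,j} = phi_{k-1,j} - phi_{kk} phi_{k-1,k-j},  j = 1..k-1.
Step k = 1:
  phi_11 = rho(1) = 0.7368.
Step k = 2:
  phi_22 = [rho(2) - phi_11 rho(1)] / [1 - phi_11 rho(1)] = [0.7395 - (0.7368)(0.7368)] / [1 - (0.7368)(0.7368)]
         = 0.19662576 / 0.45712576 = 0.4301.
Therefore phi_{22} = 0.4301.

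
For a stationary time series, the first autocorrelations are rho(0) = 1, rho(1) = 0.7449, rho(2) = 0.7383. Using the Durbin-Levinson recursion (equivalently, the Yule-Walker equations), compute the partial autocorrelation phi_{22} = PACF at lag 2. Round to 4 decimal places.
\phi_{22} = 0.4121

The PACF at lag k is phi_{kk}, the last component of the solution
to the Yule-Walker system G_k phi = r_k where
  (G_k)_{ij} = rho(|i - j|), (r_k)_i = rho(i), i,j = 1..k.
Equivalently, Durbin-Levinson gives phi_{kk} iteratively:
  phi_{11} = rho(1)
  phi_{kk} = [rho(k) - sum_{j=1..k-1} phi_{k-1,j} rho(k-j)]
            / [1 - sum_{j=1..k-1} phi_{k-1,j} rho(j)],
  phi_{k,j} = phi_{k-1,j} - phi_{kk} phi_{k-1,k-j},  j = 1..k-1.
Step k = 1:
  phi_11 = rho(1) = 0.7449.
Step k = 2:
  phi_22 = [rho(2) - phi_11 rho(1)] / [1 - phi_11 rho(1)] = [0.7383 - (0.7449)(0.7449)] / [1 - (0.7449)(0.7449)]
         = 0.18342399 / 0.44512399 = 0.4121.
Therefore phi_{22} = 0.4121.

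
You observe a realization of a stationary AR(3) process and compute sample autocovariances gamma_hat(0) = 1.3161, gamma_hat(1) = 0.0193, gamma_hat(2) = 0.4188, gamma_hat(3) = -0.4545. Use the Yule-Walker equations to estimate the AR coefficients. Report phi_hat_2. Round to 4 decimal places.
\hat\phi_{2} = 0.3220

The Yule-Walker equations for an AR(p) process read, in matrix form,
  Gamma_p phi = r_p,   with   (Gamma_p)_{ij} = gamma(|i - j|),
                       (r_p)_i = gamma(i),   i,j = 1..p.
Substitute the sample gammas (Toeplitz matrix and right-hand side of size 3):
  Gamma_p = [[1.3161, 0.0193, 0.4188], [0.0193, 1.3161, 0.0193], [0.4188, 0.0193, 1.3161]]
  r_p     = [0.0193, 0.4188, -0.4545]
Written out (R1..R3):
  (R1) 1.3161 phi_1 + 0.0193 phi_2 + 0.4188 phi_3 = 0.0193
  (R2) 0.0193 phi_1 + 1.3161 phi_2 + 0.0193 phi_3 = 0.4188
  (R3) 0.4188 phi_1 + 0.0193 phi_2 + 1.3161 phi_3 = -0.4545
Gaussian elimination:
  R2 <- R2 - (0.0193/1.3161) R1 = R2 - (0.014665) R1:  1.315817 phi_2 + 0.013158 phi_3 = 0.418517
  R3 <- R3 - (0.4188/1.3161) R1 = R3 - (0.318213) R1:  0.013158 phi_2 + 1.182832 phi_3 = -0.460642
  R3 <- R3 - (0.013158/1.315817) R2 = R3 - (0.01) R2:  1.182701 phi_3 = -0.464827
Back-substitution:
  phi_hat_3 = -0.464827 / 1.182701 = -0.393021
  phi_hat_2 = (0.418517 - (0.013158)(-0.393021)) / 1.315817 = 0.321997
  phi_hat_1 = (0.0193 - (0.0193)(0.321997) - (0.4188)(-0.393021)) / 1.3161 = 0.135007
So phi_hat = [0.1350, 0.3220, -0.3930].
Therefore phi_hat_2 = 0.3220.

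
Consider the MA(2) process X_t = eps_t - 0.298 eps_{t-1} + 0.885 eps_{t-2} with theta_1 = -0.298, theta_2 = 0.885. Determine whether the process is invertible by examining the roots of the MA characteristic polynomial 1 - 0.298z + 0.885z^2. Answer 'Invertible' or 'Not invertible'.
\text{Invertible}

The MA(q) characteristic polynomial is P(z) = 1 - 0.298z + 0.885z^2.
Invertibility requires all roots to lie outside the unit circle, i.e. |z| > 1 for every root.
Set 1 + (-0.298) z + (0.885) z^2 = 0, i.e. a z^2 + b z + c = 0 with a = 0.885, b = -0.298, c = 1.
Discriminant D = b^2 - 4ac = (-0.298)^2 - 4*(0.885)*1 = 0.088804 - (3.54) = -3.451196.
D < 0, so the roots are the complex-conjugate pair z = (-b +/- i sqrt(-D)) / (2a) = 0.1684 +/- 1.0496i.
For a conjugate pair |z|^2 = z * conj(z) = (product of roots) = c/a = 1/(0.885) = 1.129944, so |z| = sqrt(1.129944) = 1.063 for both roots.
Moduli of all roots: 1.0630, 1.0630.
All moduli strictly greater than 1? Yes.
Verdict: Invertible.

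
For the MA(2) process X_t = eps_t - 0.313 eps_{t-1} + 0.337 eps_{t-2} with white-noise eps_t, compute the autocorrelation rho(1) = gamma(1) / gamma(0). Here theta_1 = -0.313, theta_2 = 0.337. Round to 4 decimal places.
\rho(1) = -0.3454

For an MA(q) process with theta_0 = 1, the autocovariance is
  gamma(k) = sigma^2 * sum_{i=0..q-k} theta_i * theta_{i+k},
and rho(k) = gamma(k) / gamma(0). Sigma^2 cancels.
  numerator   = (1)*(-0.313) + (-0.313)*(0.337) = -0.418481.
  denominator = (1)^2 + (-0.313)^2 + (0.337)^2 = 1.211538.
  rho(1) = -0.418481 / 1.211538 = -0.3454.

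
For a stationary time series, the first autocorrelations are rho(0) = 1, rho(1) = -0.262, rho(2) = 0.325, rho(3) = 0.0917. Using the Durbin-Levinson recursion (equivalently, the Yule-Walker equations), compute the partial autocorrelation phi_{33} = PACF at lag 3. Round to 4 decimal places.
\phi_{33} = 0.2620

The PACF at lag k is phi_{kk}, the last component of the solution
to the Yule-Walker system G_k phi = r_k where
  (G_k)_{ij} = rho(|i - j|), (r_k)_i = rho(i), i,j = 1..k.
Equivalently, Durbin-Levinson gives phi_{kk} iteratively:
  phi_{11} = rho(1)
  phi_{kk} = [rho(k) - sum_{j=1..k-1} phi_{k-1,j} rho(k-j)]
            / [1 - sum_{j=1..k-1} phi_{k-1,j} rho(j)],
  phi_{k,j} = phi_{k-1,j} - phi_{kk} phi_{k-1,k-j},  j = 1..k-1.
Step k = 1:
  phi_11 = rho(1) = -0.262.
Step k = 2:
  phi_22 = [rho(2) - phi_11 rho(1)] / [1 - phi_11 rho(1)] = [0.325 - (-0.262)(-0.262)] / [1 - (-0.262)(-0.262)]
         = 0.256356 / 0.931356 = 0.27525.
  Update: phi_21 = phi_11 - phi_22 phi_11 = -0.262 - (0.27525)(-0.262) = -0.189884.
Step k = 3:
  phi_33 = [rho(3) - phi_21 rho(2) - phi_22 rho(1)] / [1 - phi_21 rho(1) - phi_22 rho(2)]
    numerator   = 0.0917 - (-0.189884)(0.325) - (0.27525)(-0.262) = 0.22552801
    denominator = 1 - (-0.189884)(-0.262) - (0.27525)(0.325) = 0.86079394
  phi_33 = 0.22552801 / 0.86079394 = 0.262.
Therefore phi_{33} = 0.2620.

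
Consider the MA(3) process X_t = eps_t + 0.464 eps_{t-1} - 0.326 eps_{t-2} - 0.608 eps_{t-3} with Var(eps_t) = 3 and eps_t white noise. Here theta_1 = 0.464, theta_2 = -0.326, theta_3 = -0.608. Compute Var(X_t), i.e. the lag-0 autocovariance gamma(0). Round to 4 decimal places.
\gamma(0) = 5.0737

For an MA(q) process X_t = eps_t + sum_i theta_i eps_{t-i} with
Var(eps_t) = sigma^2, the variance is
  gamma(0) = sigma^2 * (1 + sum_i theta_i^2).
  sum_i theta_i^2 = (0.464)^2 + (-0.326)^2 + (-0.608)^2 = 0.215296 + 0.106276 + 0.369664 = 0.691236.
  gamma(0) = 3 * (1 + 0.691236) = 3 * 1.691236 = 5.073708, which rounds to 5.0737.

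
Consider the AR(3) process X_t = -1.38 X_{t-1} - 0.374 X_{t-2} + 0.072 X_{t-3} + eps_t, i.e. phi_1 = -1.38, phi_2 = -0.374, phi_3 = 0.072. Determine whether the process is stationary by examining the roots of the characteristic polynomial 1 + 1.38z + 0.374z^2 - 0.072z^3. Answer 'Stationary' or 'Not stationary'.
\text{Stationary}

The AR(p) characteristic polynomial is P(z) = 1 + 1.38z + 0.374z^2 - 0.072z^3.
Stationarity requires all roots to lie outside the unit circle, i.e. |z| > 1 for every root.
Degree 3: look for a simple real root z0 first, then factor out (1 - z/z0) and solve the remaining quadratic.
Testing z0 = -1.25: P(-1.25) = 1 + (1.38)(-1.25) + (0.374)(-1.25)^2 + (-0.072)(-1.25)^3
  = 1 + (-1.725) + (0.584375) + (0.140625) = 0.  So z_0 = -1.25 is a root, |z_0| = 1.25.
Divide out the factor (1 + 0.8 z) = (1 - z/z0) (since 1/z0 = -0.8):
  P(z) = (1 + 0.8 z)(1 + (0.58) z + (-0.09) z^2)
  [check: z-coef 0.58 - (-0.8) = 1.38; z^2-coef -0.09 - (-0.8)(0.58) = 0.374; z^3-coef -(-0.8)(-0.09) = -0.072.]
Remaining roots from the quadratic factor 1 + (0.58) z + (-0.09) z^2:
  Set 1 + (0.58) z + (-0.09) z^2 = 0, i.e. a z^2 + b z + c = 0 with a = -0.09, b = 0.58, c = 1.
  Discriminant D = b^2 - 4ac = (0.58)^2 - 4*(-0.09)*1 = 0.3364 - (-0.36) = 0.6964.
  D >= 0, so the roots are real: z = (-b +/- sqrt(D)) / (2a) = (-0.58 +/- 0.834506) / (-0.18).
    z_1 = (-0.58 + 0.834506) / (-0.18) = -1.4139,   |z_1| = 1.4139.
    z_2 = (-0.58 - 0.834506) / (-0.18) = 7.8584,   |z_2| = 7.8584.
Moduli of all roots: 1.2500, 1.4139, 7.8584.
All moduli strictly greater than 1? Yes.
Verdict: Stationary.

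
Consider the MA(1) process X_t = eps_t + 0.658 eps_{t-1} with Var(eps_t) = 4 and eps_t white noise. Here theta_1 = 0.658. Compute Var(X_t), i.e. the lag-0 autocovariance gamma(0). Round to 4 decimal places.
\gamma(0) = 5.7319

For an MA(q) process X_t = eps_t + sum_i theta_i eps_{t-i} with
Var(eps_t) = sigma^2, the variance is
  gamma(0) = sigma^2 * (1 + sum_i theta_i^2).
  sum_i theta_i^2 = (0.658)^2 = 0.432964.
  gamma(0) = 4 * (1 + 0.432964) = 4 * 1.432964 = 5.731856, which rounds to 5.7319.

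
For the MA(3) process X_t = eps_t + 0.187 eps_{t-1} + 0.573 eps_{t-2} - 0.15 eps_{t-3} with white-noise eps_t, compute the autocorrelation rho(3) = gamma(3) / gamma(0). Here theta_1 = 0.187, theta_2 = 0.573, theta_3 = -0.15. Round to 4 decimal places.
\rho(3) = -0.1082

For an MA(q) process with theta_0 = 1, the autocovariance is
  gamma(k) = sigma^2 * sum_{i=0..q-k} theta_i * theta_{i+k},
and rho(k) = gamma(k) / gamma(0). Sigma^2 cancels.
  numerator   = (1)*(-0.15) = -0.15.
  denominator = (1)^2 + (0.187)^2 + (0.573)^2 + (-0.15)^2 = 1.385798.
  rho(3) = -0.15 / 1.385798 = -0.1082.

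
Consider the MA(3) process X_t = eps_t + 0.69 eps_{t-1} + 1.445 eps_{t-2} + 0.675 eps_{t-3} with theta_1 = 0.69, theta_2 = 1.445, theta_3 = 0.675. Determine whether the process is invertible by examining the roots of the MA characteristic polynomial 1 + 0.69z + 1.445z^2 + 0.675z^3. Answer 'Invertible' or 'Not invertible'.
\text{Not invertible}

The MA(q) characteristic polynomial is P(z) = 1 + 0.69z + 1.445z^2 + 0.675z^3.
Invertibility requires all roots to lie outside the unit circle, i.e. |z| > 1 for every root.
Degree 3: look for a simple real root z0 first, then factor out (1 - z/z0) and solve the remaining quadratic.
Testing z0 = -2: P(-2) = 1 + (0.69)(-2) + (1.445)(-2)^2 + (0.675)(-2)^3
  = 1 + (-1.38) + (5.78) + (-5.4) = 0.  So z_0 = -2 is a root, |z_0| = 2.
Divide out the factor (1 + 0.5 z) = (1 - z/z0) (since 1/z0 = -0.5):
  P(z) = (1 + 0.5 z)(1 + (0.19) z + (1.35) z^2)
  [check: z-coef 0.19 - (-0.5) = 0.69; z^2-coef 1.35 - (-0.5)(0.19) = 1.445; z^3-coef -(-0.5)(1.35) = 0.675.]
Remaining roots from the quadratic factor 1 + (0.19) z + (1.35) z^2:
  Set 1 + (0.19) z + (1.35) z^2 = 0, i.e. a z^2 + b z + c = 0 with a = 1.35, b = 0.19, c = 1.
  Discriminant D = b^2 - 4ac = (0.19)^2 - 4*(1.35)*1 = 0.0361 - (5.4) = -5.3639.
  D < 0, so the roots are the complex-conjugate pair z = (-b +/- i sqrt(-D)) / (2a) = -0.0704 +/- 0.8578i.
  For a conjugate pair |z|^2 = z * conj(z) = (product of roots) = c/a = 1/(1.35) = 0.740741, so |z| = sqrt(0.740741) = 0.8607 for both roots.
Moduli of all roots: 2.0000, 0.8607, 0.8607.
All moduli strictly greater than 1? No.
Verdict: Not invertible.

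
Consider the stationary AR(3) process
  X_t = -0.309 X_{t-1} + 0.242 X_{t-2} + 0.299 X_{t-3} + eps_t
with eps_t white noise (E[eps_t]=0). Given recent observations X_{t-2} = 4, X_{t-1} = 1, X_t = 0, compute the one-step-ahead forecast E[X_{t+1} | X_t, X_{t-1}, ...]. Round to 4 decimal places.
E[X_{t+1} \mid \mathcal F_t] = 1.4380

For an AR(p) model X_t = c + sum_i phi_i X_{t-i} + eps_t, the
one-step-ahead conditional mean is
  E[X_{t+1} | X_t, ...] = c + sum_i phi_i X_{t+1-i}.
Substitute known values:
  E[X_{t+1} | ...] = (-0.309) * (0) + (0.242) * (1) + (0.299) * (4)
                   = 1.4380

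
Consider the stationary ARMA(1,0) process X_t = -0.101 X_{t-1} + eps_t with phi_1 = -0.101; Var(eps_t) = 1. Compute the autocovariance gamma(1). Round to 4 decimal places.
\gamma(1) = -0.1020

Multiply the model equation by X_{t-k} and take expectations. With theta_0 = psi_0 = 1 and psi_j the MA(infinity) weights, this gives
  gamma(k) - sum_i phi_i gamma(k-i) = c_k,
  c_k = sigma^2 * sum_{j=k..q} theta_j psi_{j-k}   (c_k = 0 for k > q),
using gamma(-m) = gamma(m).
Pure AR (q = 0): c_0 = sigma^2 = 1, c_k = 0 for k >= 1.
Equations for k = 0 and k = 1 (AR order 1):
  gamma(0) = phi_1 gamma(1) + c_0
  gamma(1) = phi_1 gamma(0) + c_1
Substituting the second into the first: gamma(0) (1 - phi_1^2) = c_0 + phi_1 c_1, so
  gamma(0) = c_0 / (1 - phi_1^2) = 1 / (1 - (-0.101)^2) = 1 / 0.989799 = 1.010306.
  gamma(1) = phi_1 gamma(0) = (-0.101)(1.010306) = -0.102041.
Therefore gamma(1) = -0.1020 (to 4 decimal places).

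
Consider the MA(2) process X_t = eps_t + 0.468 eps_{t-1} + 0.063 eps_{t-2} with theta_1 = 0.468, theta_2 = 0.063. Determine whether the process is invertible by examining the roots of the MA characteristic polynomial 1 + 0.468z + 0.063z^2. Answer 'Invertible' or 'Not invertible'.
\text{Invertible}

The MA(q) characteristic polynomial is P(z) = 1 + 0.468z + 0.063z^2.
Invertibility requires all roots to lie outside the unit circle, i.e. |z| > 1 for every root.
Set 1 + (0.468) z + (0.063) z^2 = 0, i.e. a z^2 + b z + c = 0 with a = 0.063, b = 0.468, c = 1.
Discriminant D = b^2 - 4ac = (0.468)^2 - 4*(0.063)*1 = 0.219024 - (0.252) = -0.032976.
D < 0, so the roots are the complex-conjugate pair z = (-b +/- i sqrt(-D)) / (2a) = -3.7143 +/- 1.4412i.
For a conjugate pair |z|^2 = z * conj(z) = (product of roots) = c/a = 1/(0.063) = 15.873016, so |z| = sqrt(15.873016) = 3.9841 for both roots.
Moduli of all roots: 3.9841, 3.9841.
All moduli strictly greater than 1? Yes.
Verdict: Invertible.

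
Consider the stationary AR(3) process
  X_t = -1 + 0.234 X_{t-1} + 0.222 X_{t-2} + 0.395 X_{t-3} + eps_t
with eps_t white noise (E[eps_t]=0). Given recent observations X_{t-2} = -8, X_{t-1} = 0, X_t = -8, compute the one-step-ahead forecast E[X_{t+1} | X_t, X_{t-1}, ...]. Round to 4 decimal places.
E[X_{t+1} \mid \mathcal F_t] = -6.0320

For an AR(p) model X_t = c + sum_i phi_i X_{t-i} + eps_t, the
one-step-ahead conditional mean is
  E[X_{t+1} | X_t, ...] = c + sum_i phi_i X_{t+1-i}.
Substitute known values:
  E[X_{t+1} | ...] = -1 + (0.234) * (-8) + (0.222) * (0) + (0.395) * (-8)
                   = -6.0320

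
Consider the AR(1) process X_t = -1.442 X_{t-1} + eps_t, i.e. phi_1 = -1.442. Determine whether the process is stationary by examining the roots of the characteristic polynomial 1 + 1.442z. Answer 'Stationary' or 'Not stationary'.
\text{Not stationary}

The AR(p) characteristic polynomial is P(z) = 1 + 1.442z.
Stationarity requires all roots to lie outside the unit circle, i.e. |z| > 1 for every root.
This is linear in z: 1 + (1.442) z = 0  =>  z = -1/(1.442) = -0.693481,  |z| = 0.693481.
Moduli of all roots: 0.6935.
All moduli strictly greater than 1? No.
Verdict: Not stationary.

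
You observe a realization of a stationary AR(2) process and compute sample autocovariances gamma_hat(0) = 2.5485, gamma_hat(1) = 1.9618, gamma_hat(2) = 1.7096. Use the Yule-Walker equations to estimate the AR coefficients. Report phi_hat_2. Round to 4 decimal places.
\hat\phi_{2} = 0.1921

The Yule-Walker equations for an AR(p) process read, in matrix form,
  Gamma_p phi = r_p,   with   (Gamma_p)_{ij} = gamma(|i - j|),
                       (r_p)_i = gamma(i),   i,j = 1..p.
Substitute the sample gammas (Toeplitz matrix and right-hand side of size 2):
  Gamma_p = [[2.5485, 1.9618], [1.9618, 2.5485]]
  r_p     = [1.9618, 1.7096]
Written out:
  2.5485 phi_1 + 1.9618 phi_2 = 1.9618
  1.9618 phi_1 + 2.5485 phi_2 = 1.7096
Solve by Cramer's rule:
  det = gamma(0)^2 - gamma(1)^2 = (2.5485)^2 - (1.9618)^2 = 6.49485225 - 3.84865924 = 2.64619301
  phi_hat_1 = [gamma(1) gamma(0) - gamma(1) gamma(2)] / det = [(1.9618)(2.5485) - (1.9618)(1.7096)] / 2.64619301 = 1.64575402 / 2.64619301 = 0.6219
  phi_hat_2 = [gamma(0) gamma(2) - gamma(1)^2] / det = [(2.5485)(1.7096) - (1.9618)^2] / 2.64619301 = 0.50825636 / 2.64619301 = 0.1921
So phi_hat = [0.6219, 0.1921].
Therefore phi_hat_2 = 0.1921.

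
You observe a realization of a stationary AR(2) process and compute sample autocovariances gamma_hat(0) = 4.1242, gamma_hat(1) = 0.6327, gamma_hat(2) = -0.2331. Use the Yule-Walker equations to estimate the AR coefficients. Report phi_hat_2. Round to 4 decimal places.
\hat\phi_{2} = -0.0820

The Yule-Walker equations for an AR(p) process read, in matrix form,
  Gamma_p phi = r_p,   with   (Gamma_p)_{ij} = gamma(|i - j|),
                       (r_p)_i = gamma(i),   i,j = 1..p.
Substitute the sample gammas (Toeplitz matrix and right-hand side of size 2):
  Gamma_p = [[4.1242, 0.6327], [0.6327, 4.1242]]
  r_p     = [0.6327, -0.2331]
Written out:
  4.1242 phi_1 + 0.6327 phi_2 = 0.6327
  0.6327 phi_1 + 4.1242 phi_2 = -0.2331
Solve by Cramer's rule:
  det = gamma(0)^2 - gamma(1)^2 = (4.1242)^2 - (0.6327)^2 = 17.00902564 - 0.40030929 = 16.60871635
  phi_hat_1 = [gamma(1) gamma(0) - gamma(1) gamma(2)] / det = [(0.6327)(4.1242) - (0.6327)(-0.2331)] / 16.60871635 = 2.75686371 / 16.60871635 = 0.166
  phi_hat_2 = [gamma(0) gamma(2) - gamma(1)^2] / det = [(4.1242)(-0.2331) - (0.6327)^2] / 16.60871635 = -1.36166031 / 16.60871635 = -0.082
So phi_hat = [0.1660, -0.0820].
Therefore phi_hat_2 = -0.0820.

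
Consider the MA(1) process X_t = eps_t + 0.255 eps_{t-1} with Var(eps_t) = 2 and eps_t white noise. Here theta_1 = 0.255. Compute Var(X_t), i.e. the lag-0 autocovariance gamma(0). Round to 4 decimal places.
\gamma(0) = 2.1301

For an MA(q) process X_t = eps_t + sum_i theta_i eps_{t-i} with
Var(eps_t) = sigma^2, the variance is
  gamma(0) = sigma^2 * (1 + sum_i theta_i^2).
  sum_i theta_i^2 = (0.255)^2 = 0.065025.
  gamma(0) = 2 * (1 + 0.065025) = 2 * 1.065025 = 2.13005, which rounds to 2.1301.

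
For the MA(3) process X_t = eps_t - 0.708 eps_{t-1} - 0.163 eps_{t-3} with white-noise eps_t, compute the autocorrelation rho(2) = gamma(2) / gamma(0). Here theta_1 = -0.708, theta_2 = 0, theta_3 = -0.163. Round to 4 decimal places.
\rho(2) = 0.0755

For an MA(q) process with theta_0 = 1, the autocovariance is
  gamma(k) = sigma^2 * sum_{i=0..q-k} theta_i * theta_{i+k},
and rho(k) = gamma(k) / gamma(0). Sigma^2 cancels.
  numerator   = (1)*(0) + (-0.708)*(-0.163) = 0.115404.
  denominator = (1)^2 + (-0.708)^2 + (0)^2 + (-0.163)^2 = 1.527833.
  rho(2) = 0.115404 / 1.527833 = 0.0755.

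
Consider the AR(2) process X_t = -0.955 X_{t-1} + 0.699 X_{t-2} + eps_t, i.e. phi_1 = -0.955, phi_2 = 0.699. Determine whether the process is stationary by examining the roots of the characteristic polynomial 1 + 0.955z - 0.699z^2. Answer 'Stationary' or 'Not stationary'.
\text{Not stationary}

The AR(p) characteristic polynomial is P(z) = 1 + 0.955z - 0.699z^2.
Stationarity requires all roots to lie outside the unit circle, i.e. |z| > 1 for every root.
Set 1 + (0.955) z + (-0.699) z^2 = 0, i.e. a z^2 + b z + c = 0 with a = -0.699, b = 0.955, c = 1.
Discriminant D = b^2 - 4ac = (0.955)^2 - 4*(-0.699)*1 = 0.912025 - (-2.796) = 3.708025.
D >= 0, so the roots are real: z = (-b +/- sqrt(D)) / (2a) = (-0.955 +/- 1.925623) / (-1.398).
  z_1 = (-0.955 + 1.925623) / (-1.398) = -0.6943,   |z_1| = 0.6943.
  z_2 = (-0.955 - 1.925623) / (-1.398) = 2.0605,   |z_2| = 2.0605.
Moduli of all roots: 0.6943, 2.0605.
All moduli strictly greater than 1? No.
Verdict: Not stationary.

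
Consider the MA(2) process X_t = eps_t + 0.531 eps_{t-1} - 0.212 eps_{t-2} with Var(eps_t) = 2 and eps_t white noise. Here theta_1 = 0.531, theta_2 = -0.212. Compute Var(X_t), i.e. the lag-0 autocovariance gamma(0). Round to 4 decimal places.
\gamma(0) = 2.6538

For an MA(q) process X_t = eps_t + sum_i theta_i eps_{t-i} with
Var(eps_t) = sigma^2, the variance is
  gamma(0) = sigma^2 * (1 + sum_i theta_i^2).
  sum_i theta_i^2 = (0.531)^2 + (-0.212)^2 = 0.281961 + 0.044944 = 0.326905.
  gamma(0) = 2 * (1 + 0.326905) = 2 * 1.326905 = 2.65381, which rounds to 2.6538.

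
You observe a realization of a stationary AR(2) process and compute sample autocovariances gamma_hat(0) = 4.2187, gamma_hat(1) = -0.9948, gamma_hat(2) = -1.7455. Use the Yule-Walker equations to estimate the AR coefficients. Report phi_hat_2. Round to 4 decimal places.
\hat\phi_{2} = -0.4970

The Yule-Walker equations for an AR(p) process read, in matrix form,
  Gamma_p phi = r_p,   with   (Gamma_p)_{ij} = gamma(|i - j|),
                       (r_p)_i = gamma(i),   i,j = 1..p.
Substitute the sample gammas (Toeplitz matrix and right-hand side of size 2):
  Gamma_p = [[4.2187, -0.9948], [-0.9948, 4.2187]]
  r_p     = [-0.9948, -1.7455]
Written out:
  4.2187 phi_1 - 0.9948 phi_2 = -0.9948
  -0.9948 phi_1 + 4.2187 phi_2 = -1.7455
Solve by Cramer's rule:
  det = gamma(0)^2 - gamma(1)^2 = (4.2187)^2 - (-0.9948)^2 = 17.79742969 - 0.98962704 = 16.80780265
  phi_hat_1 = [gamma(1) gamma(0) - gamma(1) gamma(2)] / det = [(-0.9948)(4.2187) - (-0.9948)(-1.7455)] / 16.80780265 = -5.93318616 / 16.80780265 = -0.353
  phi_hat_2 = [gamma(0) gamma(2) - gamma(1)^2] / det = [(4.2187)(-1.7455) - (-0.9948)^2] / 16.80780265 = -8.35336789 / 16.80780265 = -0.497
So phi_hat = [-0.3530, -0.4970].
Therefore phi_hat_2 = -0.4970.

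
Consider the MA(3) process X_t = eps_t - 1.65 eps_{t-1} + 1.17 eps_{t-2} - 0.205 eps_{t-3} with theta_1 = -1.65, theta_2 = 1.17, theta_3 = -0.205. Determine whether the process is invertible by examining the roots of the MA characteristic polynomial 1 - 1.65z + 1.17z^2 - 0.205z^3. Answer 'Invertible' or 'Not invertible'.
\text{Invertible}

The MA(q) characteristic polynomial is P(z) = 1 - 1.65z + 1.17z^2 - 0.205z^3.
Invertibility requires all roots to lie outside the unit circle, i.e. |z| > 1 for every root.
Degree 3: look for a simple real root z0 first, then factor out (1 - z/z0) and solve the remaining quadratic.
Testing z0 = 4: P(4) = 1 + (-1.65)(4) + (1.17)(4)^2 + (-0.205)(4)^3
  = 1 + (-6.6) + (18.72) + (-13.12) = 0.  So z_0 = 4 is a root, |z_0| = 4.
Divide out the factor (1 - 0.25 z) = (1 - z/z0) (since 1/z0 = 0.25):
  P(z) = (1 - 0.25 z)(1 + (-1.4) z + (0.82) z^2)
  [check: z-coef -1.4 - (0.25) = -1.65; z^2-coef 0.82 - (0.25)(-1.4) = 1.17; z^3-coef -(0.25)(0.82) = -0.205.]
Remaining roots from the quadratic factor 1 + (-1.4) z + (0.82) z^2:
  Set 1 + (-1.4) z + (0.82) z^2 = 0, i.e. a z^2 + b z + c = 0 with a = 0.82, b = -1.4, c = 1.
  Discriminant D = b^2 - 4ac = (-1.4)^2 - 4*(0.82)*1 = 1.96 - (3.28) = -1.32.
  D < 0, so the roots are the complex-conjugate pair z = (-b +/- i sqrt(-D)) / (2a) = 0.8537 +/- 0.7006i.
  For a conjugate pair |z|^2 = z * conj(z) = (product of roots) = c/a = 1/(0.82) = 1.219512, so |z| = sqrt(1.219512) = 1.1043 for both roots.
Moduli of all roots: 4.0000, 1.1043, 1.1043.
All moduli strictly greater than 1? Yes.
Verdict: Invertible.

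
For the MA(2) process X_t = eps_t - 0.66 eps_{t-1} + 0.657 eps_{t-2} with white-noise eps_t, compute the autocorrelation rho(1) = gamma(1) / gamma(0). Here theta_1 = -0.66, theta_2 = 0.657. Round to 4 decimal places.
\rho(1) = -0.5857

For an MA(q) process with theta_0 = 1, the autocovariance is
  gamma(k) = sigma^2 * sum_{i=0..q-k} theta_i * theta_{i+k},
and rho(k) = gamma(k) / gamma(0). Sigma^2 cancels.
  numerator   = (1)*(-0.66) + (-0.66)*(0.657) = -1.09362.
  denominator = (1)^2 + (-0.66)^2 + (0.657)^2 = 1.867249.
  rho(1) = -1.09362 / 1.867249 = -0.5857.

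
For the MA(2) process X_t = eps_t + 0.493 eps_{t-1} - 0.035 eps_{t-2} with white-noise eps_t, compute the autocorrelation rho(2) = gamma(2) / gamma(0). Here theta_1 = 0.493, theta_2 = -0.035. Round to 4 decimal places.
\rho(2) = -0.0281

For an MA(q) process with theta_0 = 1, the autocovariance is
  gamma(k) = sigma^2 * sum_{i=0..q-k} theta_i * theta_{i+k},
and rho(k) = gamma(k) / gamma(0). Sigma^2 cancels.
  numerator   = (1)*(-0.035) = -0.035.
  denominator = (1)^2 + (0.493)^2 + (-0.035)^2 = 1.244274.
  rho(2) = -0.035 / 1.244274 = -0.0281.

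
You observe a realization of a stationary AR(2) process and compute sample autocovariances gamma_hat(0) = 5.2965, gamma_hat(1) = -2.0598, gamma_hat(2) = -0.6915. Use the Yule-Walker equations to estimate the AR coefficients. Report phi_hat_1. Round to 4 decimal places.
\hat\phi_{1} = -0.5180

The Yule-Walker equations for an AR(p) process read, in matrix form,
  Gamma_p phi = r_p,   with   (Gamma_p)_{ij} = gamma(|i - j|),
                       (r_p)_i = gamma(i),   i,j = 1..p.
Substitute the sample gammas (Toeplitz matrix and right-hand side of size 2):
  Gamma_p = [[5.2965, -2.0598], [-2.0598, 5.2965]]
  r_p     = [-2.0598, -0.6915]
Written out:
  5.2965 phi_1 - 2.0598 phi_2 = -2.0598
  -2.0598 phi_1 + 5.2965 phi_2 = -0.6915
Solve by Cramer's rule:
  det = gamma(0)^2 - gamma(1)^2 = (5.2965)^2 - (-2.0598)^2 = 28.05291225 - 4.24277604 = 23.81013621
  phi_hat_1 = [gamma(1) gamma(0) - gamma(1) gamma(2)] / det = [(-2.0598)(5.2965) - (-2.0598)(-0.6915)] / 23.81013621 = -12.3340824 / 23.81013621 = -0.518
  phi_hat_2 = [gamma(0) gamma(2) - gamma(1)^2] / det = [(5.2965)(-0.6915) - (-2.0598)^2] / 23.81013621 = -7.90530579 / 23.81013621 = -0.332
So phi_hat = [-0.5180, -0.3320].
Therefore phi_hat_1 = -0.5180.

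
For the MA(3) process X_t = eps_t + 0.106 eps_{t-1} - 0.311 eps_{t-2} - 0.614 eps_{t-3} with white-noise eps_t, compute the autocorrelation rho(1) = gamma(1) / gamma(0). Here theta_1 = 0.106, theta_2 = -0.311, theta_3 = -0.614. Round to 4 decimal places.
\rho(1) = 0.1778

For an MA(q) process with theta_0 = 1, the autocovariance is
  gamma(k) = sigma^2 * sum_{i=0..q-k} theta_i * theta_{i+k},
and rho(k) = gamma(k) / gamma(0). Sigma^2 cancels.
  numerator   = (1)*(0.106) + (0.106)*(-0.311) + (-0.311)*(-0.614) = 0.263988.
  denominator = (1)^2 + (0.106)^2 + (-0.311)^2 + (-0.614)^2 = 1.484953.
  rho(1) = 0.263988 / 1.484953 = 0.1778.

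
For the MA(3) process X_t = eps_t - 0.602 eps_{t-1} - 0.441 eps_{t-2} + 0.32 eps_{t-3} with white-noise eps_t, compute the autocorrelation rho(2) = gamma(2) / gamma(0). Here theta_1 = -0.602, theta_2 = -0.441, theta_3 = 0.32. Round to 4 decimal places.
\rho(2) = -0.3819

For an MA(q) process with theta_0 = 1, the autocovariance is
  gamma(k) = sigma^2 * sum_{i=0..q-k} theta_i * theta_{i+k},
and rho(k) = gamma(k) / gamma(0). Sigma^2 cancels.
  numerator   = (1)*(-0.441) + (-0.602)*(0.32) = -0.63364.
  denominator = (1)^2 + (-0.602)^2 + (-0.441)^2 + (0.32)^2 = 1.659285.
  rho(2) = -0.63364 / 1.659285 = -0.3819.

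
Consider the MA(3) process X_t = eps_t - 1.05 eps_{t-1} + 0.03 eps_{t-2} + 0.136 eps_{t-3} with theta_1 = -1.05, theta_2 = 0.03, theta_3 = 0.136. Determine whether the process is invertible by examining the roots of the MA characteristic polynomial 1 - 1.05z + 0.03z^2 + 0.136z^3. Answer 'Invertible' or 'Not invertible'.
\text{Invertible}

The MA(q) characteristic polynomial is P(z) = 1 - 1.05z + 0.03z^2 + 0.136z^3.
Invertibility requires all roots to lie outside the unit circle, i.e. |z| > 1 for every root.
Degree 3: look for a simple real root z0 first, then factor out (1 - z/z0) and solve the remaining quadratic.
Testing z0 = 1.25: P(1.25) = 1 + (-1.05)(1.25) + (0.03)(1.25)^2 + (0.136)(1.25)^3
  = 1 + (-1.3125) + (0.046875) + (0.265625) = 0.  So z_0 = 1.25 is a root, |z_0| = 1.25.
Divide out the factor (1 - 0.8 z) = (1 - z/z0) (since 1/z0 = 0.8):
  P(z) = (1 - 0.8 z)(1 + (-0.25) z + (-0.17) z^2)
  [check: z-coef -0.25 - (0.8) = -1.05; z^2-coef -0.17 - (0.8)(-0.25) = 0.03; z^3-coef -(0.8)(-0.17) = 0.136.]
Remaining roots from the quadratic factor 1 + (-0.25) z + (-0.17) z^2:
  Set 1 + (-0.25) z + (-0.17) z^2 = 0, i.e. a z^2 + b z + c = 0 with a = -0.17, b = -0.25, c = 1.
  Discriminant D = b^2 - 4ac = (-0.25)^2 - 4*(-0.17)*1 = 0.0625 - (-0.68) = 0.7425.
  D >= 0, so the roots are real: z = (-b +/- sqrt(D)) / (2a) = (0.25 +/- 0.861684) / (-0.34).
    z_1 = (0.25 + 0.861684) / (-0.34) = -3.2697,   |z_1| = 3.2697.
    z_2 = (0.25 - 0.861684) / (-0.34) = 1.7991,   |z_2| = 1.7991.
Moduli of all roots: 1.2500, 3.2697, 1.7991.
All moduli strictly greater than 1? Yes.
Verdict: Invertible.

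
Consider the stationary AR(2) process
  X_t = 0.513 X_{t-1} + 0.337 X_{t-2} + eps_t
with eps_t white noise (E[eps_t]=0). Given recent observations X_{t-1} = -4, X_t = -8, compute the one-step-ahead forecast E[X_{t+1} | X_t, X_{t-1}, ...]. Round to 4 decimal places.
E[X_{t+1} \mid \mathcal F_t] = -5.4520

For an AR(p) model X_t = c + sum_i phi_i X_{t-i} + eps_t, the
one-step-ahead conditional mean is
  E[X_{t+1} | X_t, ...] = c + sum_i phi_i X_{t+1-i}.
Substitute known values:
  E[X_{t+1} | ...] = (0.513) * (-8) + (0.337) * (-4)
                   = -5.4520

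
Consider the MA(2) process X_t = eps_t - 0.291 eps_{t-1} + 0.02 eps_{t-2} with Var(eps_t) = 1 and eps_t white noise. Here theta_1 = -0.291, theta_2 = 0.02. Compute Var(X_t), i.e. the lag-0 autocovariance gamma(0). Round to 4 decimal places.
\gamma(0) = 1.0851

For an MA(q) process X_t = eps_t + sum_i theta_i eps_{t-i} with
Var(eps_t) = sigma^2, the variance is
  gamma(0) = sigma^2 * (1 + sum_i theta_i^2).
  sum_i theta_i^2 = (-0.291)^2 + (0.02)^2 = 0.084681 + 0.0004 = 0.085081.
  gamma(0) = 1 * (1 + 0.085081) = 1 * 1.085081 = 1.085081, which rounds to 1.0851.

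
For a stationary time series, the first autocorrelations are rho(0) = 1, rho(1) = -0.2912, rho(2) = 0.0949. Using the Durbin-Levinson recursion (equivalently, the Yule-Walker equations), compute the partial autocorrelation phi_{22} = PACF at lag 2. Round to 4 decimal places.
\phi_{22} = 0.0110

The PACF at lag k is phi_{kk}, the last component of the solution
to the Yule-Walker system G_k phi = r_k where
  (G_k)_{ij} = rho(|i - j|), (r_k)_i = rho(i), i,j = 1..k.
Equivalently, Durbin-Levinson gives phi_{kk} iteratively:
  phi_{11} = rho(1)
  phi_{kk} = [rho(k) - sum_{j=1..k-1} phi_{k-1,j} rho(k-j)]
            / [1 - sum_{j=1..k-1} phi_{k-1,j} rho(j)],
  phi_{k,j} = phi_{k-1,j} - phi_{kk} phi_{k-1,k-j},  j = 1..k-1.
Step k = 1:
  phi_11 = rho(1) = -0.2912.
Step k = 2:
  phi_22 = [rho(2) - phi_11 rho(1)] / [1 - phi_11 rho(1)] = [0.0949 - (-0.2912)(-0.2912)] / [1 - (-0.2912)(-0.2912)]
         = 0.01010256 / 0.91520256 = 0.011.
Therefore phi_{22} = 0.0110.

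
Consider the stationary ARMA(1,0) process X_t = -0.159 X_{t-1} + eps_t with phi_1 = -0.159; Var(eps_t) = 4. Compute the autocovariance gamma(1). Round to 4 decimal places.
\gamma(1) = -0.6525

Multiply the model equation by X_{t-k} and take expectations. With theta_0 = psi_0 = 1 and psi_j the MA(infinity) weights, this gives
  gamma(k) - sum_i phi_i gamma(k-i) = c_k,
  c_k = sigma^2 * sum_{j=k..q} theta_j psi_{j-k}   (c_k = 0 for k > q),
using gamma(-m) = gamma(m).
Pure AR (q = 0): c_0 = sigma^2 = 4, c_k = 0 for k >= 1.
Equations for k = 0 and k = 1 (AR order 1):
  gamma(0) = phi_1 gamma(1) + c_0
  gamma(1) = phi_1 gamma(0) + c_1
Substituting the second into the first: gamma(0) (1 - phi_1^2) = c_0 + phi_1 c_1, so
  gamma(0) = c_0 / (1 - phi_1^2) = 4 / (1 - (-0.159)^2) = 4 / 0.974719 = 4.103747.
  gamma(1) = phi_1 gamma(0) = (-0.159)(4.103747) = -0.652496.
Therefore gamma(1) = -0.6525 (to 4 decimal places).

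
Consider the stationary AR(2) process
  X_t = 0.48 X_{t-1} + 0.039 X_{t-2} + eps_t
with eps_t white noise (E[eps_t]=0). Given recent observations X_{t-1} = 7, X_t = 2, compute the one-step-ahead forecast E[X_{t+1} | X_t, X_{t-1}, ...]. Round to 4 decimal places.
E[X_{t+1} \mid \mathcal F_t] = 1.2330

For an AR(p) model X_t = c + sum_i phi_i X_{t-i} + eps_t, the
one-step-ahead conditional mean is
  E[X_{t+1} | X_t, ...] = c + sum_i phi_i X_{t+1-i}.
Substitute known values:
  E[X_{t+1} | ...] = (0.48) * (2) + (0.039) * (7)
                   = 1.2330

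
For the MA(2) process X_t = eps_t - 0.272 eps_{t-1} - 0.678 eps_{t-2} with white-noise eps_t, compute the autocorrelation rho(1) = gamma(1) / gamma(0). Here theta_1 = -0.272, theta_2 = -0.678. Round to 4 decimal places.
\rho(1) = -0.0571

For an MA(q) process with theta_0 = 1, the autocovariance is
  gamma(k) = sigma^2 * sum_{i=0..q-k} theta_i * theta_{i+k},
and rho(k) = gamma(k) / gamma(0). Sigma^2 cancels.
  numerator   = (1)*(-0.272) + (-0.272)*(-0.678) = -0.087584.
  denominator = (1)^2 + (-0.272)^2 + (-0.678)^2 = 1.533668.
  rho(1) = -0.087584 / 1.533668 = -0.0571.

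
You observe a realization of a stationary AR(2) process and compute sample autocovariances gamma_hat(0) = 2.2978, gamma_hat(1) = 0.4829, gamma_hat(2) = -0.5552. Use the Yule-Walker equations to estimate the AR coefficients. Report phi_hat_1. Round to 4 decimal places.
\hat\phi_{1} = 0.2730

The Yule-Walker equations for an AR(p) process read, in matrix form,
  Gamma_p phi = r_p,   with   (Gamma_p)_{ij} = gamma(|i - j|),
                       (r_p)_i = gamma(i),   i,j = 1..p.
Substitute the sample gammas (Toeplitz matrix and right-hand side of size 2):
  Gamma_p = [[2.2978, 0.4829], [0.4829, 2.2978]]
  r_p     = [0.4829, -0.5552]
Written out:
  2.2978 phi_1 + 0.4829 phi_2 = 0.4829
  0.4829 phi_1 + 2.2978 phi_2 = -0.5552
Solve by Cramer's rule:
  det = gamma(0)^2 - gamma(1)^2 = (2.2978)^2 - (0.4829)^2 = 5.27988484 - 0.23319241 = 5.04669243
  phi_hat_1 = [gamma(1) gamma(0) - gamma(1) gamma(2)] / det = [(0.4829)(2.2978) - (0.4829)(-0.5552)] / 5.04669243 = 1.3777137 / 5.04669243 = 0.273
  phi_hat_2 = [gamma(0) gamma(2) - gamma(1)^2] / det = [(2.2978)(-0.5552) - (0.4829)^2] / 5.04669243 = -1.50893097 / 5.04669243 = -0.299
So phi_hat = [0.2730, -0.2990].
Therefore phi_hat_1 = 0.2730.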